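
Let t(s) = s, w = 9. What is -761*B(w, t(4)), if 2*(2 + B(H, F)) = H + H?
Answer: -5327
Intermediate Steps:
B(H, F) = -2 + H (B(H, F) = -2 + (H + H)/2 = -2 + (2*H)/2 = -2 + H)
-761*B(w, t(4)) = -761*(-2 + 9) = -761*7 = -5327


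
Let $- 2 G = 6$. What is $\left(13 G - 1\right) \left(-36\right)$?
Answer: $1440$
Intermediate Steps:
$G = -3$ ($G = \left(- \frac{1}{2}\right) 6 = -3$)
$\left(13 G - 1\right) \left(-36\right) = \left(13 \left(-3\right) - 1\right) \left(-36\right) = \left(-39 - 1\right) \left(-36\right) = \left(-40\right) \left(-36\right) = 1440$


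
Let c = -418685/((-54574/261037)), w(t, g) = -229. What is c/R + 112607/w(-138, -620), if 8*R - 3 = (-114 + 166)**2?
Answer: 91793906717257/16915293161 ≈ 5426.7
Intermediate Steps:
c = 109292276345/54574 (c = -418685/((-54574*1/261037)) = -418685/(-54574/261037) = -418685*(-261037/54574) = 109292276345/54574 ≈ 2.0026e+6)
R = 2707/8 (R = 3/8 + (-114 + 166)**2/8 = 3/8 + (1/8)*52**2 = 3/8 + (1/8)*2704 = 3/8 + 338 = 2707/8 ≈ 338.38)
c/R + 112607/w(-138, -620) = 109292276345/(54574*(2707/8)) + 112607/(-229) = (109292276345/54574)*(8/2707) + 112607*(-1/229) = 437169105380/73865909 - 112607/229 = 91793906717257/16915293161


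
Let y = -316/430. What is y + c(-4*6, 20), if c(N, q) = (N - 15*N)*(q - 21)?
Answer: -72398/215 ≈ -336.73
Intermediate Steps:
y = -158/215 (y = -316*1/430 = -158/215 ≈ -0.73488)
c(N, q) = -14*N*(-21 + q) (c(N, q) = (-14*N)*(-21 + q) = -14*N*(-21 + q))
y + c(-4*6, 20) = -158/215 + 14*(-4*6)*(21 - 1*20) = -158/215 + 14*(-24)*(21 - 20) = -158/215 + 14*(-24)*1 = -158/215 - 336 = -72398/215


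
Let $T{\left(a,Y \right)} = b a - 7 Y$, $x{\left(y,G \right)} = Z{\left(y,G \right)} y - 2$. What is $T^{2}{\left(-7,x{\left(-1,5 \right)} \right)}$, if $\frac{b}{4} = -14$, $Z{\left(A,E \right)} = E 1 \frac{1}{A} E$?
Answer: $53361$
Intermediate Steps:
$Z{\left(A,E \right)} = \frac{E^{2}}{A}$ ($Z{\left(A,E \right)} = \frac{E}{A} E = \frac{E^{2}}{A}$)
$b = -56$ ($b = 4 \left(-14\right) = -56$)
$x{\left(y,G \right)} = -2 + G^{2}$ ($x{\left(y,G \right)} = \frac{G^{2}}{y} y - 2 = G^{2} - 2 = -2 + G^{2}$)
$T{\left(a,Y \right)} = - 56 a - 7 Y$
$T^{2}{\left(-7,x{\left(-1,5 \right)} \right)} = \left(\left(-56\right) \left(-7\right) - 7 \left(-2 + 5^{2}\right)\right)^{2} = \left(392 - 7 \left(-2 + 25\right)\right)^{2} = \left(392 - 161\right)^{2} = 231^{2} = 53361$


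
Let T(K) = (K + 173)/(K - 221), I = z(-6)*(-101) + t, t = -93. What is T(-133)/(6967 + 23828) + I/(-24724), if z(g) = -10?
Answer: -142822861/3850385076 ≈ -0.037093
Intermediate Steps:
I = 917 (I = -10*(-101) - 93 = 1010 - 93 = 917)
T(K) = (173 + K)/(-221 + K)
T(-133)/(6967 + 23828) + I/(-24724) = ((173 - 133)/(-221 - 133))/(6967 + 23828) + 917/(-24724) = (40/(-354))/30795 + 917*(-1/24724) = -1/354*40*(1/30795) - 131/3532 = -20/177*1/30795 - 131/3532 = -4/1090143 - 131/3532 = -142822861/3850385076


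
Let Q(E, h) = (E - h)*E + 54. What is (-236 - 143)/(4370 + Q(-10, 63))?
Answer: -379/5154 ≈ -0.073535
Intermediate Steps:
Q(E, h) = 54 + E*(E - h) (Q(E, h) = E*(E - h) + 54 = 54 + E*(E - h))
(-236 - 143)/(4370 + Q(-10, 63)) = (-236 - 143)/(4370 + (54 + (-10)**2 - 1*(-10)*63)) = -379/(4370 + (54 + 100 + 630)) = -379/(4370 + 784) = -379/5154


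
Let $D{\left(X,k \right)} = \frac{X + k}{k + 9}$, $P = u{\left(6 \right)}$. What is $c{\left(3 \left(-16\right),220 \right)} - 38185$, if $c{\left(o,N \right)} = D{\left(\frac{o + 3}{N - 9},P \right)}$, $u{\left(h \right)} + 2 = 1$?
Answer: $- \frac{8057067}{211} \approx -38185.0$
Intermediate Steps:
$u{\left(h \right)} = -1$ ($u{\left(h \right)} = -2 + 1 = -1$)
$P = -1$
$D{\left(X,k \right)} = \frac{X + k}{9 + k}$
$c{\left(o,N \right)} = - \frac{1}{8} + \frac{3 + o}{8 \left(-9 + N\right)}$ ($c{\left(o,N \right)} = \frac{\frac{o + 3}{N - 9} - 1}{9 - 1} = \frac{\frac{3 + o}{-9 + N} - 1}{8} = \frac{-1 + \frac{3 + o}{-9 + N}}{8} = - \frac{1}{8} + \frac{3 + o}{8 \left(-9 + N\right)}$)
$c{\left(3 \left(-16\right),220 \right)} - 38185 = \frac{12 + 3 \left(-16\right) - 220}{8 \left(-9 + 220\right)} - 38185 = \frac{12 - 48 - 220}{8 \cdot 211} - 38185 = \frac{1}{8} \cdot \frac{1}{211} \left(-256\right) - 38185 = - \frac{32}{211} - 38185 = - \frac{8057067}{211}$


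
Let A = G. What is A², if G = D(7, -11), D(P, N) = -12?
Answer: 144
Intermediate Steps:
G = -12
A = -12
A² = (-12)² = 144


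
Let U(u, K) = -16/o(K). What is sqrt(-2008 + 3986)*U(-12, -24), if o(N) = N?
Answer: 2*sqrt(1978)/3 ≈ 29.650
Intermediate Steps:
U(u, K) = -16/K
sqrt(-2008 + 3986)*U(-12, -24) = sqrt(-2008 + 3986)*(-16/(-24)) = sqrt(1978)*(-16*(-1/24)) = sqrt(1978)*(2/3) = 2*sqrt(1978)/3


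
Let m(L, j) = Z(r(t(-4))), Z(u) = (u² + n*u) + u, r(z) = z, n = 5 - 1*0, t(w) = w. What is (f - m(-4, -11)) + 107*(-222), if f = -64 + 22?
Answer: -23788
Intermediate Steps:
n = 5 (n = 5 + 0 = 5)
Z(u) = u² + 6*u (Z(u) = (u² + 5*u) + u = u² + 6*u)
m(L, j) = -8 (m(L, j) = -4*(6 - 4) = -4*2 = -8)
f = -42
(f - m(-4, -11)) + 107*(-222) = (-42 - 1*(-8)) + 107*(-222) = (-42 + 8) - 23754 = -34 - 23754 = -23788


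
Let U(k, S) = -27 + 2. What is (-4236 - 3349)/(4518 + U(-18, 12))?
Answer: -7585/4493 ≈ -1.6882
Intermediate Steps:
U(k, S) = -25
(-4236 - 3349)/(4518 + U(-18, 12)) = (-4236 - 3349)/(4518 - 25) = -7585/4493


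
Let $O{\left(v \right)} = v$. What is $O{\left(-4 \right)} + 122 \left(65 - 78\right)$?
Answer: $-1590$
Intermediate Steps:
$O{\left(-4 \right)} + 122 \left(65 - 78\right) = -4 + 122 \left(65 - 78\right) = -4 + 122 \left(-13\right) = -4 - 1586 = -1590$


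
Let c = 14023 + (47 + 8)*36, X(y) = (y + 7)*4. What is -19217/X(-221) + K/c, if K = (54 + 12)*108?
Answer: 313631219/13698568 ≈ 22.895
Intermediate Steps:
K = 7128 (K = 66*108 = 7128)
X(y) = 28 + 4*y (X(y) = (7 + y)*4 = 28 + 4*y)
c = 16003 (c = 14023 + 55*36 = 14023 + 1980 = 16003)
-19217/X(-221) + K/c = -19217/(28 + 4*(-221)) + 7128/16003 = -19217/(28 - 884) + 7128*(1/16003) = -19217/(-856) + 7128/16003 = -19217*(-1/856) + 7128/16003 = 19217/856 + 7128/16003 = 313631219/13698568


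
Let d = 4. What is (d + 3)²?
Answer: 49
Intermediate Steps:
(d + 3)² = (4 + 3)² = 7² = 49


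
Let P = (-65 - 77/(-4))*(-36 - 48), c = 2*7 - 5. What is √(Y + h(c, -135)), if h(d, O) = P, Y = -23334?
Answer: I*√19491 ≈ 139.61*I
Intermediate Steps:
c = 9 (c = 14 - 5 = 9)
P = 3843 (P = (-65 - 77*(-¼))*(-84) = (-65 + 77/4)*(-84) = -183/4*(-84) = 3843)
h(d, O) = 3843
√(Y + h(c, -135)) = √(-23334 + 3843) = √(-19491) = I*√19491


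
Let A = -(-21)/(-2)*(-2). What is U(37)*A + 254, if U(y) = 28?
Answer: 842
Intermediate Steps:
A = 21 (A = -(-21)*(-1)/2*(-2) = -7*3/2*(-2) = -21/2*(-2) = 21)
U(37)*A + 254 = 28*21 + 254 = 588 + 254 = 842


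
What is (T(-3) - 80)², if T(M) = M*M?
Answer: 5041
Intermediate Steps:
T(M) = M²
(T(-3) - 80)² = ((-3)² - 80)² = (9 - 80)² = (-71)² = 5041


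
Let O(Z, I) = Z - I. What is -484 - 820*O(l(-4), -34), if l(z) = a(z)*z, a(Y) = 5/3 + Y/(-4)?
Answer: -58852/3 ≈ -19617.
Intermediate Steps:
a(Y) = 5/3 - Y/4 (a(Y) = 5*(⅓) + Y*(-¼) = 5/3 - Y/4)
l(z) = z*(5/3 - z/4) (l(z) = (5/3 - z/4)*z = z*(5/3 - z/4))
-484 - 820*O(l(-4), -34) = -484 - 820*((1/12)*(-4)*(20 - 3*(-4)) - 1*(-34)) = -484 - 820*((1/12)*(-4)*(20 + 12) + 34) = -484 - 820*((1/12)*(-4)*32 + 34) = -484 - 820*(-32/3 + 34) = -484 - 820*70/3 = -484 - 57400/3 = -58852/3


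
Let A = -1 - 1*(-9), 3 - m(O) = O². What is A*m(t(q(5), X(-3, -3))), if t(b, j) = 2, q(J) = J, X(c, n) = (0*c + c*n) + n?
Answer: -8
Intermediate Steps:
X(c, n) = n + c*n (X(c, n) = (0 + c*n) + n = c*n + n = n + c*n)
m(O) = 3 - O²
A = 8 (A = -1 + 9 = 8)
A*m(t(q(5), X(-3, -3))) = 8*(3 - 1*2²) = 8*(3 - 1*4) = 8*(3 - 4) = 8*(-1) = -8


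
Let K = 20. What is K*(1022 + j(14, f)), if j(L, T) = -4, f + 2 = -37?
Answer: 20360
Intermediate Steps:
f = -39 (f = -2 - 37 = -39)
K*(1022 + j(14, f)) = 20*(1022 - 4) = 20*1018 = 20360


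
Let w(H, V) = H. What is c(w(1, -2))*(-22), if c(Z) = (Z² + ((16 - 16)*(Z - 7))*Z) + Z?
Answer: -44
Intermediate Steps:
c(Z) = Z + Z² (c(Z) = (Z² + (0*(-7 + Z))*Z) + Z = (Z² + 0*Z) + Z = (Z² + 0) + Z = Z² + Z = Z + Z²)
c(w(1, -2))*(-22) = (1*(1 + 1))*(-22) = (1*2)*(-22) = 2*(-22) = -44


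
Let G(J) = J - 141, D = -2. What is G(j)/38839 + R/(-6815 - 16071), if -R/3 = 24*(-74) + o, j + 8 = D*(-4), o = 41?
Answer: -205383921/888869354 ≈ -0.23106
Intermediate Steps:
j = 0 (j = -8 - 2*(-4) = -8 + 8 = 0)
R = 5205 (R = -3*(24*(-74) + 41) = -3*(-1776 + 41) = -3*(-1735) = 5205)
G(J) = -141 + J
G(j)/38839 + R/(-6815 - 16071) = (-141 + 0)/38839 + 5205/(-6815 - 16071) = -141*1/38839 + 5205/(-22886) = -141/38839 + 5205*(-1/22886) = -141/38839 - 5205/22886 = -205383921/888869354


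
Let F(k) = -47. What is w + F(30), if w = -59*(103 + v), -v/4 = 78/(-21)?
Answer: -49004/7 ≈ -7000.6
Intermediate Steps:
v = 104/7 (v = -312/(-21) = -312*(-1)/21 = -4*(-26/7) = 104/7 ≈ 14.857)
w = -48675/7 (w = -59*(103 + 104/7) = -59*825/7 = -48675/7 ≈ -6953.6)
w + F(30) = -48675/7 - 47 = -49004/7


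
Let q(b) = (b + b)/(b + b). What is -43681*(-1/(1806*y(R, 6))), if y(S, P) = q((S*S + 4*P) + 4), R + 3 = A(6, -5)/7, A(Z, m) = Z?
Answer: 43681/1806 ≈ 24.187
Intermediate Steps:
R = -15/7 (R = -3 + 6/7 = -15/7 ≈ -2.1429)
q(b) = 1 (q(b) = (2*b)/((2*b)) = (2*b)*(1/(2*b)) = 1)
y(S, P) = 1
-43681*(-1/(1806*y(R, 6))) = -43681/(1*(-1806)) = -43681/(-1806) = -43681*(-1/1806) = 43681/1806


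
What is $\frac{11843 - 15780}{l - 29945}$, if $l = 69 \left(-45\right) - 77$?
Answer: $\frac{3937}{33127} \approx 0.11885$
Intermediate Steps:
$l = -3182$ ($l = -3105 - 77 = -3182$)
$\frac{11843 - 15780}{l - 29945} = \frac{11843 - 15780}{-3182 - 29945} = - \frac{3937}{-33127} = \left(-3937\right) \left(- \frac{1}{33127}\right) = \frac{3937}{33127}$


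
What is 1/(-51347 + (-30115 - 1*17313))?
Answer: -1/98775 ≈ -1.0124e-5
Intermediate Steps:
1/(-51347 + (-30115 - 1*17313)) = 1/(-51347 + (-30115 - 17313)) = 1/(-51347 - 47428) = 1/(-98775) = -1/98775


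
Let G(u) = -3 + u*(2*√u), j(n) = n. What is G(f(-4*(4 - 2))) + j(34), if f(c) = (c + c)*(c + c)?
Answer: 8223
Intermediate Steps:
f(c) = 4*c² (f(c) = (2*c)*(2*c) = 4*c²)
G(u) = -3 + 2*u^(3/2)
G(f(-4*(4 - 2))) + j(34) = (-3 + 2*(4*(-4*(4 - 2))²)^(3/2)) + 34 = (-3 + 2*(4*(-4*2)²)^(3/2)) + 34 = (-3 + 2*(4*(-8)²)^(3/2)) + 34 = (-3 + 2*(4*64)^(3/2)) + 34 = (-3 + 2*256^(3/2)) + 34 = (-3 + 2*4096) + 34 = (-3 + 8192) + 34 = 8189 + 34 = 8223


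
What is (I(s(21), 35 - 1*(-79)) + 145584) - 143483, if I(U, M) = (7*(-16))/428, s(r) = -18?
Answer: 224779/107 ≈ 2100.7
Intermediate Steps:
I(U, M) = -28/107 (I(U, M) = -112*1/428 = -28/107)
(I(s(21), 35 - 1*(-79)) + 145584) - 143483 = (-28/107 + 145584) - 143483 = 15577460/107 - 143483 = 224779/107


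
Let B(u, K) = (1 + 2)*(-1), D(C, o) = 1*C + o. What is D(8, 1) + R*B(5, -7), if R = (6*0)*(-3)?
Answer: 9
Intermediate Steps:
D(C, o) = C + o
B(u, K) = -3 (B(u, K) = 3*(-1) = -3)
R = 0 (R = 0*(-3) = 0)
D(8, 1) + R*B(5, -7) = (8 + 1) + 0*(-3) = 9 + 0 = 9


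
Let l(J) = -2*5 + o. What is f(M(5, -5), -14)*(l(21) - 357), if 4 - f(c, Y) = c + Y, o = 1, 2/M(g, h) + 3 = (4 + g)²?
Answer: -85522/13 ≈ -6578.6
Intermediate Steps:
M(g, h) = 2/(-3 + (4 + g)²)
f(c, Y) = 4 - Y - c (f(c, Y) = 4 - (c + Y) = 4 - (Y + c) = 4 + (-Y - c) = 4 - Y - c)
l(J) = -9 (l(J) = -2*5 + 1 = -10 + 1 = -9)
f(M(5, -5), -14)*(l(21) - 357) = (4 - 1*(-14) - 2/(-3 + (4 + 5)²))*(-9 - 357) = (4 + 14 - 2/(-3 + 9²))*(-366) = (4 + 14 - 2/(-3 + 81))*(-366) = (4 + 14 - 2/78)*(-366) = (4 + 14 - 1*1/39)*(-366) = (4 + 14 - 1/39)*(-366) = (701/39)*(-366) = -85522/13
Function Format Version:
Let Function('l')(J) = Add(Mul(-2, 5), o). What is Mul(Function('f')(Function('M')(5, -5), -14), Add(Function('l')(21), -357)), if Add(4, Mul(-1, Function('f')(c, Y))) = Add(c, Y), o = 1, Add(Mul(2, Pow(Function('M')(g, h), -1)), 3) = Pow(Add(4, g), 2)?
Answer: Rational(-85522, 13) ≈ -6578.6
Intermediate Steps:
Function('M')(g, h) = Mul(2, Pow(Add(-3, Pow(Add(4, g), 2)), -1))
Function('f')(c, Y) = Add(4, Mul(-1, Y), Mul(-1, c)) (Function('f')(c, Y) = Add(4, Mul(-1, Add(c, Y))) = Add(4, Mul(-1, Add(Y, c))) = Add(4, Add(Mul(-1, Y), Mul(-1, c))) = Add(4, Mul(-1, Y), Mul(-1, c)))
Function('l')(J) = -9 (Function('l')(J) = Add(Mul(-2, 5), 1) = Add(-10, 1) = -9)
Mul(Function('f')(Function('M')(5, -5), -14), Add(Function('l')(21), -357)) = Mul(Add(4, Mul(-1, -14), Mul(-1, Mul(2, Pow(Add(-3, Pow(Add(4, 5), 2)), -1)))), Add(-9, -357)) = Mul(Add(4, 14, Mul(-1, Mul(2, Pow(Add(-3, Pow(9, 2)), -1)))), -366) = Mul(Add(4, 14, Mul(-1, Mul(2, Pow(Add(-3, 81), -1)))), -366) = Mul(Add(4, 14, Mul(-1, Mul(2, Pow(78, -1)))), -366) = Mul(Add(4, 14, Mul(-1, Mul(2, Rational(1, 78)))), -366) = Mul(Add(4, 14, Mul(-1, Rational(1, 39))), -366) = Mul(Add(4, 14, Rational(-1, 39)), -366) = Mul(Rational(701, 39), -366) = Rational(-85522, 13)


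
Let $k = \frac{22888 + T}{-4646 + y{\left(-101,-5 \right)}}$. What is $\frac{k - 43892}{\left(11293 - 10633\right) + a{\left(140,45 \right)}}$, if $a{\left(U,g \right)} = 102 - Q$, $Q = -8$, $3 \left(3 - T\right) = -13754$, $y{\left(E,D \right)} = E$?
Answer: $- \frac{625148399}{10965570} \approx -57.01$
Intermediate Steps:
$T = \frac{13763}{3}$ ($T = 3 - - \frac{13754}{3} = 3 + \frac{13754}{3} = \frac{13763}{3} \approx 4587.7$)
$a{\left(U,g \right)} = 110$ ($a{\left(U,g \right)} = 102 - -8 = 102 + 8 = 110$)
$k = - \frac{82427}{14241}$ ($k = \frac{22888 + \frac{13763}{3}}{-4646 - 101} = \frac{82427}{3 \left(-4747\right)} = \frac{82427}{3} \left(- \frac{1}{4747}\right) = - \frac{82427}{14241} \approx -5.788$)
$\frac{k - 43892}{\left(11293 - 10633\right) + a{\left(140,45 \right)}} = \frac{- \frac{82427}{14241} - 43892}{\left(11293 - 10633\right) + 110} = - \frac{625148399}{14241 \left(660 + 110\right)} = - \frac{625148399}{14241 \cdot 770} = \left(- \frac{625148399}{14241}\right) \frac{1}{770} = - \frac{625148399}{10965570}$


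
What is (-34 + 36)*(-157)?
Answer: -314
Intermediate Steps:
(-34 + 36)*(-157) = 2*(-157) = -314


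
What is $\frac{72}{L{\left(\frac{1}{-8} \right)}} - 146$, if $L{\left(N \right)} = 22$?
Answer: $- \frac{1570}{11} \approx -142.73$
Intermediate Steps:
$\frac{72}{L{\left(\frac{1}{-8} \right)}} - 146 = \frac{72}{22} - 146 = 72 \cdot \frac{1}{22} - 146 = \frac{36}{11} - 146 = - \frac{1570}{11}$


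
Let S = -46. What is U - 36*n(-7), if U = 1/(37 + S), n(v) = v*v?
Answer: -15877/9 ≈ -1764.1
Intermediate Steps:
n(v) = v²
U = -⅑ (U = 1/(37 - 46) = 1/(-9) = -⅑ ≈ -0.11111)
U - 36*n(-7) = -⅑ - 36*(-7)² = -⅑ - 36*49 = -⅑ - 1764 = -15877/9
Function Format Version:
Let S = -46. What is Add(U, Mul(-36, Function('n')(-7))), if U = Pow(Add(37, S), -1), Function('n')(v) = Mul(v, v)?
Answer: Rational(-15877, 9) ≈ -1764.1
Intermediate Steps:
Function('n')(v) = Pow(v, 2)
U = Rational(-1, 9) (U = Pow(Add(37, -46), -1) = Pow(-9, -1) = Rational(-1, 9) ≈ -0.11111)
Add(U, Mul(-36, Function('n')(-7))) = Add(Rational(-1, 9), Mul(-36, Pow(-7, 2))) = Add(Rational(-1, 9), Mul(-36, 49)) = Add(Rational(-1, 9), -1764) = Rational(-15877, 9)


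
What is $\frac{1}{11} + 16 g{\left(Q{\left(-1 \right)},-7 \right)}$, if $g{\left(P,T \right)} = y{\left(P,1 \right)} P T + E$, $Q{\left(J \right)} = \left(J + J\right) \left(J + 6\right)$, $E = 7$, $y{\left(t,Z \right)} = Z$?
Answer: $\frac{13553}{11} \approx 1232.1$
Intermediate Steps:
$Q{\left(J \right)} = 2 J \left(6 + J\right)$
$g{\left(P,T \right)} = 7 + P T$ ($g{\left(P,T \right)} = 1 P T + 7 = P T + 7 = 7 + P T$)
$\frac{1}{11} + 16 g{\left(Q{\left(-1 \right)},-7 \right)} = \frac{1}{11} + 16 \left(7 + 2 \left(-1\right) \left(6 - 1\right) \left(-7\right)\right) = \frac{1}{11} + 16 \left(7 + 2 \left(-1\right) 5 \left(-7\right)\right) = \frac{1}{11} + 16 \left(7 - -70\right) = \frac{1}{11} + 16 \left(7 + 70\right) = \frac{1}{11} + 16 \cdot 77 = \frac{1}{11} + 1232 = \frac{13553}{11}$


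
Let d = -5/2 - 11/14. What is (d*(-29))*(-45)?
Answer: -30015/7 ≈ -4287.9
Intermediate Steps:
d = -23/7 (d = -5*1/2 - 11*1/14 = -5/2 - 11/14 = -23/7 ≈ -3.2857)
(d*(-29))*(-45) = -23/7*(-29)*(-45) = (667/7)*(-45) = -30015/7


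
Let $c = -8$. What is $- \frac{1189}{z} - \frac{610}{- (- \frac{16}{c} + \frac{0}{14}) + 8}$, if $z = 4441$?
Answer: $- \frac{1358072}{13323} \approx -101.93$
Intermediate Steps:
$- \frac{1189}{z} - \frac{610}{- (- \frac{16}{c} + \frac{0}{14}) + 8} = - \frac{1189}{4441} - \frac{610}{- (- \frac{16}{-8} + \frac{0}{14}) + 8} = \left(-1189\right) \frac{1}{4441} - \frac{610}{- (\left(-16\right) \left(- \frac{1}{8}\right) + 0 \cdot \frac{1}{14}) + 8} = - \frac{1189}{4441} - \frac{610}{- (2 + 0) + 8} = - \frac{1189}{4441} - \frac{610}{\left(-1\right) 2 + 8} = - \frac{1189}{4441} - \frac{610}{-2 + 8} = - \frac{1189}{4441} - \frac{610}{6} = - \frac{1189}{4441} - \frac{305}{3} = - \frac{1358072}{13323}$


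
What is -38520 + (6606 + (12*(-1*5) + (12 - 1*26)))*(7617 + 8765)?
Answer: 106968704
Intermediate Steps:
-38520 + (6606 + (12*(-1*5) + (12 - 1*26)))*(7617 + 8765) = -38520 + (6606 + (12*(-5) + (12 - 26)))*16382 = -38520 + (6606 + (-60 - 14))*16382 = -38520 + (6606 - 74)*16382 = -38520 + 6532*16382 = -38520 + 107007224 = 106968704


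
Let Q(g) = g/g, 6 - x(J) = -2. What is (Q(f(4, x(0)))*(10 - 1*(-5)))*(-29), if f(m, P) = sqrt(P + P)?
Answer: -435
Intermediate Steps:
x(J) = 8 (x(J) = 6 - 1*(-2) = 6 + 2 = 8)
f(m, P) = sqrt(2)*sqrt(P) (f(m, P) = sqrt(2*P) = sqrt(2)*sqrt(P))
Q(g) = 1
(Q(f(4, x(0)))*(10 - 1*(-5)))*(-29) = (1*(10 - 1*(-5)))*(-29) = (1*(10 + 5))*(-29) = (1*15)*(-29) = 15*(-29) = -435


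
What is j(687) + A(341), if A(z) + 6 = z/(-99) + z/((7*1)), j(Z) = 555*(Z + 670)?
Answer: 47449979/63 ≈ 7.5317e+5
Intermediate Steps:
j(Z) = 371850 + 555*Z (j(Z) = 555*(670 + Z) = 371850 + 555*Z)
A(z) = -6 + 92*z/693 (A(z) = -6 + (z/(-99) + z/((7*1))) = -6 + (z*(-1/99) + z/7) = -6 + (-z/99 + z*(⅐)) = -6 + (-z/99 + z/7) = -6 + 92*z/693)
j(687) + A(341) = (371850 + 555*687) + (-6 + (92/693)*341) = (371850 + 381285) + (-6 + 2852/63) = 753135 + 2474/63 = 47449979/63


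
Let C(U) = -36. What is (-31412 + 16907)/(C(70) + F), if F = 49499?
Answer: -14505/49463 ≈ -0.29325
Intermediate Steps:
(-31412 + 16907)/(C(70) + F) = (-31412 + 16907)/(-36 + 49499) = -14505/49463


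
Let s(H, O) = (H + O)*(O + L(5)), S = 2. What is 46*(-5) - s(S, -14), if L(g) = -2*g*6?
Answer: -1118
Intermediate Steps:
L(g) = -12*g
s(H, O) = (-60 + O)*(H + O) (s(H, O) = (H + O)*(O - 12*5) = (H + O)*(O - 60) = (H + O)*(-60 + O) = (-60 + O)*(H + O))
46*(-5) - s(S, -14) = 46*(-5) - ((-14)² - 60*2 - 60*(-14) + 2*(-14)) = -230 - (196 - 120 + 840 - 28) = -230 - 1*888 = -230 - 888 = -1118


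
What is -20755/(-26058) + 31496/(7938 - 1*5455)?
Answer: 872257433/64702014 ≈ 13.481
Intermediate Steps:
-20755/(-26058) + 31496/(7938 - 1*5455) = -20755*(-1/26058) + 31496/(7938 - 5455) = 20755/26058 + 31496/2483 = 872257433/64702014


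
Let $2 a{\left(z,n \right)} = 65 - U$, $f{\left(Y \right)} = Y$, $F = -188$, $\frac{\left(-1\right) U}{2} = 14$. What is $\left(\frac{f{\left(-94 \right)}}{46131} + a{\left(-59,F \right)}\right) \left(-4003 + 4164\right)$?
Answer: $\frac{690689195}{92262} \approx 7486.2$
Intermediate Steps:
$U = -28$ ($U = \left(-2\right) 14 = -28$)
$a{\left(z,n \right)} = \frac{93}{2}$ ($a{\left(z,n \right)} = \frac{65 - -28}{2} = \frac{65 + 28}{2} = \frac{1}{2} \cdot 93 = \frac{93}{2}$)
$\left(\frac{f{\left(-94 \right)}}{46131} + a{\left(-59,F \right)}\right) \left(-4003 + 4164\right) = \left(- \frac{94}{46131} + \frac{93}{2}\right) \left(-4003 + 4164\right) = \left(\left(-94\right) \frac{1}{46131} + \frac{93}{2}\right) 161 = \left(- \frac{94}{46131} + \frac{93}{2}\right) 161 = \frac{4289995}{92262} \cdot 161 = \frac{690689195}{92262}$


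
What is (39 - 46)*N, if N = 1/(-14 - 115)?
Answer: 7/129 ≈ 0.054264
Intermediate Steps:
N = -1/129 (N = 1/(-129) = -1/129 ≈ -0.0077519)
(39 - 46)*N = (39 - 46)*(-1/129) = -7*(-1/129) = 7/129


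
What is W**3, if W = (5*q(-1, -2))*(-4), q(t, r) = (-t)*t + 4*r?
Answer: 5832000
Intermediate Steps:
q(t, r) = -t**2 + 4*r
W = 180 (W = (5*(-1*(-1)**2 + 4*(-2)))*(-4) = (5*(-1*1 - 8))*(-4) = (5*(-1 - 8))*(-4) = (5*(-9))*(-4) = -45*(-4) = 180)
W**3 = 180**3 = 5832000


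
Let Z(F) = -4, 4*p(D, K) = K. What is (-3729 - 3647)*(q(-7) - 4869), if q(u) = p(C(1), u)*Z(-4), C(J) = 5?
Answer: 35862112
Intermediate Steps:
p(D, K) = K/4
q(u) = -u (q(u) = (u/4)*(-4) = -u)
(-3729 - 3647)*(q(-7) - 4869) = (-3729 - 3647)*(-1*(-7) - 4869) = -7376*(7 - 4869) = -7376*(-4862) = 35862112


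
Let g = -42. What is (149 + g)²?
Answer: 11449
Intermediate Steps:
(149 + g)² = (149 - 42)² = 107² = 11449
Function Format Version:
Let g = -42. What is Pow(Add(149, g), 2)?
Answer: 11449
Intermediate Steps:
Pow(Add(149, g), 2) = Pow(Add(149, -42), 2) = Pow(107, 2) = 11449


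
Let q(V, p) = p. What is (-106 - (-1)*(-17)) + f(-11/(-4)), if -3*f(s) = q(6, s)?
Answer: -1487/12 ≈ -123.92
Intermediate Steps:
f(s) = -s/3
(-106 - (-1)*(-17)) + f(-11/(-4)) = (-106 - (-1)*(-17)) - (-11)/(3*(-4)) = (-106 - 1*17) - (-11)*(-1)/(3*4) = (-106 - 17) - 1/3*11/4 = -123 - 11/12 = -1487/12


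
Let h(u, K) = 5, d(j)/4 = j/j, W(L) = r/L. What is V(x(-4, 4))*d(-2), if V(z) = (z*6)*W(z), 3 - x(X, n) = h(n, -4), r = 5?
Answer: 120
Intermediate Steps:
W(L) = 5/L
d(j) = 4 (d(j) = 4*(j/j) = 4*1 = 4)
x(X, n) = -2 (x(X, n) = 3 - 1*5 = 3 - 5 = -2)
V(z) = 30 (V(z) = (z*6)*(5/z) = (6*z)*(5/z) = 30)
V(x(-4, 4))*d(-2) = 30*4 = 120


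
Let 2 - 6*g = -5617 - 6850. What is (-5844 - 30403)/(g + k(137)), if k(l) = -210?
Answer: -217482/11209 ≈ -19.402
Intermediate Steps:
g = 12469/6 (g = ⅓ - (-5617 - 6850)/6 = ⅓ - ⅙*(-12467) = ⅓ + 12467/6 = 12469/6 ≈ 2078.2)
(-5844 - 30403)/(g + k(137)) = (-5844 - 30403)/(12469/6 - 210) = -36247/11209/6 = -36247*6/11209 = -217482/11209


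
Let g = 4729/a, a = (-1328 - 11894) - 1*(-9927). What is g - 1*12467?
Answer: -41083494/3295 ≈ -12468.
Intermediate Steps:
a = -3295 (a = -13222 + 9927 = -3295)
g = -4729/3295 (g = 4729/(-3295) = 4729*(-1/3295) = -4729/3295 ≈ -1.4352)
g - 1*12467 = -4729/3295 - 1*12467 = -4729/3295 - 12467 = -41083494/3295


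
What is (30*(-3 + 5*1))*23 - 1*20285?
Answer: -18905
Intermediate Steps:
(30*(-3 + 5*1))*23 - 1*20285 = (30*(-3 + 5))*23 - 20285 = (30*2)*23 - 20285 = 60*23 - 20285 = 1380 - 20285 = -18905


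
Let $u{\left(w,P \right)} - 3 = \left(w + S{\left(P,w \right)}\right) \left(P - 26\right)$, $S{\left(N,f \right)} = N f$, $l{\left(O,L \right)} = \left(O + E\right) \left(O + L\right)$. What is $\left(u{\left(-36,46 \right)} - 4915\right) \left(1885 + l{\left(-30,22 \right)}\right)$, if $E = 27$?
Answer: $-73977568$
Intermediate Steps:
$l{\left(O,L \right)} = \left(27 + O\right) \left(L + O\right)$ ($l{\left(O,L \right)} = \left(O + 27\right) \left(O + L\right) = \left(27 + O\right) \left(L + O\right)$)
$u{\left(w,P \right)} = 3 + \left(-26 + P\right) \left(w + P w\right)$ ($u{\left(w,P \right)} = 3 + \left(w + P w\right) \left(P - 26\right) = 3 + \left(w + P w\right) \left(-26 + P\right) = 3 + \left(-26 + P\right) \left(w + P w\right)$)
$\left(u{\left(-36,46 \right)} - 4915\right) \left(1885 + l{\left(-30,22 \right)}\right) = \left(\left(3 - -936 - 36 \cdot 46^{2} - 1150 \left(-36\right)\right) - 4915\right) \left(1885 + \left(\left(-30\right)^{2} + 27 \cdot 22 + 27 \left(-30\right) + 22 \left(-30\right)\right)\right) = \left(\left(3 + 936 - 76176 + 41400\right) - 4915\right) \left(1885 + \left(900 + 594 - 810 - 660\right)\right) = \left(\left(3 + 936 - 76176 + 41400\right) - 4915\right) \left(1885 + 24\right) = \left(-33837 - 4915\right) 1909 = \left(-38752\right) 1909 = -73977568$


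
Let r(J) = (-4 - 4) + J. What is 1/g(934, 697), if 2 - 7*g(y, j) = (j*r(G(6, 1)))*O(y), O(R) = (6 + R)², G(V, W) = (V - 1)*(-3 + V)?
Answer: -7/4311084398 ≈ -1.6237e-9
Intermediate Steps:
G(V, W) = (-1 + V)*(-3 + V)
r(J) = -8 + J
g(y, j) = 2/7 - j*(6 + y)² (g(y, j) = 2/7 - j*(-8 + (3 + 6² - 4*6))*(6 + y)²/7 = 2/7 - j*(-8 + (3 + 36 - 24))*(6 + y)²/7 = 2/7 - j*(-8 + 15)*(6 + y)²/7 = 2/7 - j*7*(6 + y)²/7 = 2/7 - 7*j*(6 + y)²/7 = 2/7 - j*(6 + y)²)
1/g(934, 697) = 1/(2/7 - 1*697*(6 + 934)²) = 1/(2/7 - 1*697*940²) = 1/(2/7 - 1*697*883600) = 1/(2/7 - 615869200) = 1/(-4311084398/7) = -7/4311084398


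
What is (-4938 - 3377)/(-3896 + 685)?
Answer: 8315/3211 ≈ 2.5895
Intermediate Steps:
(-4938 - 3377)/(-3896 + 685) = -8315/(-3211) = -8315*(-1/3211) = 8315/3211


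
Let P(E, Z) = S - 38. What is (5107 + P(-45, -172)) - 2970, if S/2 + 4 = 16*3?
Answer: 2187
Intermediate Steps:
S = 88 (S = -8 + 2*(16*3) = -8 + 2*48 = -8 + 96 = 88)
P(E, Z) = 50 (P(E, Z) = 88 - 38 = 50)
(5107 + P(-45, -172)) - 2970 = (5107 + 50) - 2970 = 5157 - 2970 = 2187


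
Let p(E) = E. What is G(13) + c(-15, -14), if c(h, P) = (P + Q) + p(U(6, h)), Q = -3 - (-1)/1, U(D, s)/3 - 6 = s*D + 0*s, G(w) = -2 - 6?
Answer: -276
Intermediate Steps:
G(w) = -8
U(D, s) = 18 + 3*D*s (U(D, s) = 18 + 3*(s*D + 0*s) = 18 + 3*(D*s + 0) = 18 + 3*(D*s) = 18 + 3*D*s)
Q = -2 (Q = -3 - (-1) = -3 - 1*(-1) = -3 + 1 = -2)
c(h, P) = 16 + P + 18*h (c(h, P) = (P - 2) + (18 + 3*6*h) = (-2 + P) + (18 + 18*h) = 16 + P + 18*h)
G(13) + c(-15, -14) = -8 + (16 - 14 + 18*(-15)) = -8 + (16 - 14 - 270) = -8 - 268 = -276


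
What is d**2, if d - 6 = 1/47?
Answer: 80089/2209 ≈ 36.256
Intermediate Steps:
d = 283/47 (d = 6 + 1/47 = 283/47 ≈ 6.0213)
d**2 = (283/47)**2 = 80089/2209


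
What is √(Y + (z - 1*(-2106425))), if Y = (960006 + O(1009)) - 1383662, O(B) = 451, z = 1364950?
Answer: √3048170 ≈ 1745.9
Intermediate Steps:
Y = -423205 (Y = (960006 + 451) - 1383662 = 960457 - 1383662 = -423205)
√(Y + (z - 1*(-2106425))) = √(-423205 + (1364950 - 1*(-2106425))) = √(-423205 + (1364950 + 2106425)) = √(-423205 + 3471375) = √3048170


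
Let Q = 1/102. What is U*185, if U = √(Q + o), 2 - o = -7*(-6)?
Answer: 185*I*√416058/102 ≈ 1169.9*I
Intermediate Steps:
Q = 1/102 ≈ 0.0098039
o = -40 (o = 2 - (-7)*(-6) = 2 - 1*42 = 2 - 42 = -40)
U = I*√416058/102 (U = √(1/102 - 40) = √(-4079/102) = I*√416058/102 ≈ 6.3238*I)
U*185 = (I*√416058/102)*185 = 185*I*√416058/102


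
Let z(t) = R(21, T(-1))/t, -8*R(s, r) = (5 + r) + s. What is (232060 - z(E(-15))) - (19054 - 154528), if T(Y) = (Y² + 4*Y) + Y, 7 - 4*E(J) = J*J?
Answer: 80122401/218 ≈ 3.6753e+5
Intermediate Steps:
E(J) = 7/4 - J²/4 (E(J) = 7/4 - J*J/4 = 7/4 - J²/4)
T(Y) = Y² + 5*Y
R(s, r) = -5/8 - r/8 - s/8 (R(s, r) = -((5 + r) + s)/8 = -(5 + r + s)/8 = -5/8 - r/8 - s/8)
z(t) = -11/(4*t) (z(t) = (-5/8 - (-1)*(5 - 1)/8 - ⅛*21)/t = (-5/8 - (-1)*4/8 - 21/8)/t = (-5/8 - ⅛*(-4) - 21/8)/t = (-5/8 + ½ - 21/8)/t = -11/(4*t))
(232060 - z(E(-15))) - (19054 - 154528) = (232060 - (-11)/(4*(7/4 - ¼*(-15)²))) - (19054 - 154528) = (232060 - (-11)/(4*(7/4 - ¼*225))) - 1*(-135474) = (232060 - (-11)/(4*(7/4 - 225/4))) + 135474 = (232060 - (-11)/(4*(-109/2))) + 135474 = (232060 - (-11)*(-2)/(4*109)) + 135474 = (232060 - 1*11/218) + 135474 = (232060 - 11/218) + 135474 = 50589069/218 + 135474 = 80122401/218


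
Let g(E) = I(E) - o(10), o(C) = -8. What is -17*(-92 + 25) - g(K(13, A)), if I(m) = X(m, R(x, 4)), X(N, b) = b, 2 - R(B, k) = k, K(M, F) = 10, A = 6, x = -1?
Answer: 1133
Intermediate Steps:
R(B, k) = 2 - k
I(m) = -2 (I(m) = 2 - 1*4 = 2 - 4 = -2)
g(E) = 6 (g(E) = -2 - 1*(-8) = -2 + 8 = 6)
-17*(-92 + 25) - g(K(13, A)) = -17*(-92 + 25) - 1*6 = -17*(-67) - 6 = 1139 - 6 = 1133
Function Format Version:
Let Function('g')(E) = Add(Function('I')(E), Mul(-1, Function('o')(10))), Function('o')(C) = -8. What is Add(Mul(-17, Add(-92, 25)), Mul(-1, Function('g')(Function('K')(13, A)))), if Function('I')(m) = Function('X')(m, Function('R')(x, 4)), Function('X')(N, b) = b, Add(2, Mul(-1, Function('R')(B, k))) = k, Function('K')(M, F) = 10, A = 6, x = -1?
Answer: 1133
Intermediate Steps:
Function('R')(B, k) = Add(2, Mul(-1, k))
Function('I')(m) = -2 (Function('I')(m) = Add(2, Mul(-1, 4)) = Add(2, -4) = -2)
Function('g')(E) = 6 (Function('g')(E) = Add(-2, Mul(-1, -8)) = Add(-2, 8) = 6)
Add(Mul(-17, Add(-92, 25)), Mul(-1, Function('g')(Function('K')(13, A)))) = Add(Mul(-17, Add(-92, 25)), Mul(-1, 6)) = Add(Mul(-17, -67), -6) = Add(1139, -6) = 1133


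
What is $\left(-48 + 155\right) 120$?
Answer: $12840$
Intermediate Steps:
$\left(-48 + 155\right) 120 = 107 \cdot 120 = 12840$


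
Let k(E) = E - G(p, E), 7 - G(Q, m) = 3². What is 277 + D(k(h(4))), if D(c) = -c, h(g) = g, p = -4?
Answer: 271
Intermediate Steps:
G(Q, m) = -2 (G(Q, m) = 7 - 1*3² = 7 - 1*9 = 7 - 9 = -2)
k(E) = 2 + E (k(E) = E - 1*(-2) = E + 2 = 2 + E)
277 + D(k(h(4))) = 277 - (2 + 4) = 277 - 1*6 = 277 - 6 = 271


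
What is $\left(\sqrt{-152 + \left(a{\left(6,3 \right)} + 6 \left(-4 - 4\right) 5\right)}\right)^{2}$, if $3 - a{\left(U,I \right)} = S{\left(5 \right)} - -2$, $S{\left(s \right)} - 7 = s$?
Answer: $-403$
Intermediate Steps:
$S{\left(s \right)} = 7 + s$
$a{\left(U,I \right)} = -11$ ($a{\left(U,I \right)} = 3 - \left(\left(7 + 5\right) - -2\right) = 3 - \left(12 + 2\right) = 3 - 14 = -11$)
$\left(\sqrt{-152 + \left(a{\left(6,3 \right)} + 6 \left(-4 - 4\right) 5\right)}\right)^{2} = \left(\sqrt{-152 + \left(-11 + 6 \left(-4 - 4\right) 5\right)}\right)^{2} = \left(\sqrt{-152 + \left(-11 + 6 \left(\left(-8\right) 5\right)\right)}\right)^{2} = \left(\sqrt{-152 + \left(-11 + 6 \left(-40\right)\right)}\right)^{2} = \left(\sqrt{-152 - 251}\right)^{2} = \left(\sqrt{-403}\right)^{2} = \left(i \sqrt{403}\right)^{2} = -403$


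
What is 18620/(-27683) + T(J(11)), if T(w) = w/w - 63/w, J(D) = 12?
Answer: -28689/5828 ≈ -4.9226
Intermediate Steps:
T(w) = 1 - 63/w
18620/(-27683) + T(J(11)) = 18620/(-27683) + (-63 + 12)/12 = 18620*(-1/27683) + (1/12)*(-51) = -980/1457 - 17/4 = -28689/5828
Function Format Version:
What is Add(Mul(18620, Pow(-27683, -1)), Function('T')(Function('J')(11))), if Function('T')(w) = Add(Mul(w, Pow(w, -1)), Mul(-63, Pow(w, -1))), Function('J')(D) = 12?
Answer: Rational(-28689, 5828) ≈ -4.9226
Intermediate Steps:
Function('T')(w) = Add(1, Mul(-63, Pow(w, -1)))
Add(Mul(18620, Pow(-27683, -1)), Function('T')(Function('J')(11))) = Add(Mul(18620, Pow(-27683, -1)), Mul(Pow(12, -1), Add(-63, 12))) = Add(Mul(18620, Rational(-1, 27683)), Mul(Rational(1, 12), -51)) = Add(Rational(-980, 1457), Rational(-17, 4)) = Rational(-28689, 5828)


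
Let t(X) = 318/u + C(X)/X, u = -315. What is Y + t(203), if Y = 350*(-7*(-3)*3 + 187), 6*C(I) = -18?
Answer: 266434381/3045 ≈ 87499.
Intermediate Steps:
C(I) = -3 (C(I) = (⅙)*(-18) = -3)
t(X) = -106/105 - 3/X (t(X) = 318/(-315) - 3/X = 318*(-1/315) - 3/X = -106/105 - 3/X)
Y = 87500 (Y = 350*(21*3 + 187) = 350*(63 + 187) = 350*250 = 87500)
Y + t(203) = 87500 + (-106/105 - 3/203) = 87500 - 3119/3045 = 266434381/3045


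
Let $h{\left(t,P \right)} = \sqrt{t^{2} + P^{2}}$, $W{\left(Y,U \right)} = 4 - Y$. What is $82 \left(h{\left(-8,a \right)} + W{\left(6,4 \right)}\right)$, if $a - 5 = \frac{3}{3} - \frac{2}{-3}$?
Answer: $-164 + \frac{328 \sqrt{61}}{3} \approx 689.92$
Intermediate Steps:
$a = \frac{20}{3}$ ($a = 5 + \left(\frac{3}{3} - \frac{2}{-3}\right) = 5 + \left(3 \cdot \frac{1}{3} - - \frac{2}{3}\right) = 5 + \left(1 + \frac{2}{3}\right) = 5 + \frac{5}{3} = \frac{20}{3} \approx 6.6667$)
$h{\left(t,P \right)} = \sqrt{P^{2} + t^{2}}$
$82 \left(h{\left(-8,a \right)} + W{\left(6,4 \right)}\right) = 82 \left(\sqrt{\left(\frac{20}{3}\right)^{2} + \left(-8\right)^{2}} + \left(4 - 6\right)\right) = 82 \left(\sqrt{\frac{400}{9} + 64} + \left(4 - 6\right)\right) = 82 \left(\sqrt{\frac{976}{9}} - 2\right) = 82 \left(\frac{4 \sqrt{61}}{3} - 2\right) = 82 \left(-2 + \frac{4 \sqrt{61}}{3}\right) = -164 + \frac{328 \sqrt{61}}{3}$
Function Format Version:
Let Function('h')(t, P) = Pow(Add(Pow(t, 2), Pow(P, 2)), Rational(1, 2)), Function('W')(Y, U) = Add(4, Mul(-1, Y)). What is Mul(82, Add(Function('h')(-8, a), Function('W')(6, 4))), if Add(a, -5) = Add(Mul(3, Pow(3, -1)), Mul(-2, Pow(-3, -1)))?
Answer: Add(-164, Mul(Rational(328, 3), Pow(61, Rational(1, 2)))) ≈ 689.92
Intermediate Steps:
a = Rational(20, 3) (a = Add(5, Add(Mul(3, Pow(3, -1)), Mul(-2, Pow(-3, -1)))) = Add(5, Add(Mul(3, Rational(1, 3)), Mul(-2, Rational(-1, 3)))) = Add(5, Add(1, Rational(2, 3))) = Add(5, Rational(5, 3)) = Rational(20, 3) ≈ 6.6667)
Function('h')(t, P) = Pow(Add(Pow(P, 2), Pow(t, 2)), Rational(1, 2))
Mul(82, Add(Function('h')(-8, a), Function('W')(6, 4))) = Mul(82, Add(Pow(Add(Pow(Rational(20, 3), 2), Pow(-8, 2)), Rational(1, 2)), Add(4, Mul(-1, 6)))) = Mul(82, Add(Pow(Add(Rational(400, 9), 64), Rational(1, 2)), Add(4, -6))) = Mul(82, Add(Pow(Rational(976, 9), Rational(1, 2)), -2)) = Mul(82, Add(Mul(Rational(4, 3), Pow(61, Rational(1, 2))), -2)) = Mul(82, Add(-2, Mul(Rational(4, 3), Pow(61, Rational(1, 2))))) = Add(-164, Mul(Rational(328, 3), Pow(61, Rational(1, 2))))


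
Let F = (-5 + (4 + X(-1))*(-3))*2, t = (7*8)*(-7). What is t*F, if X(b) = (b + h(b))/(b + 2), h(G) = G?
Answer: 8624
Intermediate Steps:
t = -392 (t = 56*(-7) = -392)
X(b) = 2*b/(2 + b) (X(b) = (b + b)/(b + 2) = (2*b)/(2 + b) = 2*b/(2 + b))
F = -22 (F = (-5 + (4 + 2*(-1)/(2 - 1))*(-3))*2 = (-5 + (4 + 2*(-1)/1)*(-3))*2 = (-5 + (4 + 2*(-1)*1)*(-3))*2 = (-5 + (4 - 2)*(-3))*2 = (-5 + 2*(-3))*2 = (-5 - 6)*2 = -11*2 = -22)
t*F = -392*(-22) = 8624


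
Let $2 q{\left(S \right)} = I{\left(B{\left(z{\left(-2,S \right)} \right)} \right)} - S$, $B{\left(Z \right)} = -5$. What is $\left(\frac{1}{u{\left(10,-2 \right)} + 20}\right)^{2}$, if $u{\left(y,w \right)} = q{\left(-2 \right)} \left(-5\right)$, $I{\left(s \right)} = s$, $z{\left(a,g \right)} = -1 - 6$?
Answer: $\frac{4}{3025} \approx 0.0013223$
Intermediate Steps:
$z{\left(a,g \right)} = -7$ ($z{\left(a,g \right)} = -1 - 6 = -7$)
$q{\left(S \right)} = - \frac{5}{2} - \frac{S}{2}$ ($q{\left(S \right)} = \frac{-5 - S}{2} = - \frac{5}{2} - \frac{S}{2}$)
$u{\left(y,w \right)} = \frac{15}{2}$ ($u{\left(y,w \right)} = \left(- \frac{5}{2} - -1\right) \left(-5\right) = \left(- \frac{5}{2} + 1\right) \left(-5\right) = \left(- \frac{3}{2}\right) \left(-5\right) = \frac{15}{2}$)
$\left(\frac{1}{u{\left(10,-2 \right)} + 20}\right)^{2} = \left(\frac{1}{\frac{15}{2} + 20}\right)^{2} = \left(\frac{1}{\frac{55}{2}}\right)^{2} = \left(\frac{2}{55}\right)^{2} = \frac{4}{3025}$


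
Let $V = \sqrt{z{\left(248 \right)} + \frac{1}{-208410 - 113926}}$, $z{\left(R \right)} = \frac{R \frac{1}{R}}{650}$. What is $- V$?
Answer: $- \frac{\sqrt{42124460014}}{5237960} \approx -0.039184$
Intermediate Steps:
$z{\left(R \right)} = \frac{1}{650}$ ($z{\left(R \right)} = 1 \cdot \frac{1}{650} = \frac{1}{650}$)
$V = \frac{\sqrt{42124460014}}{5237960}$ ($V = \sqrt{\frac{1}{650} + \frac{1}{-208410 - 113926}} = \sqrt{\frac{1}{650} + \frac{1}{-322336}} = \sqrt{\frac{1}{650} - \frac{1}{322336}} = \sqrt{\frac{160843}{104759200}} = \frac{\sqrt{42124460014}}{5237960} \approx 0.039184$)
$- V = - \frac{\sqrt{42124460014}}{5237960}$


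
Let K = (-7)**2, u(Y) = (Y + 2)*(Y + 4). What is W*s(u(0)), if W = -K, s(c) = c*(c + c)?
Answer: -6272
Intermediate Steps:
u(Y) = (2 + Y)*(4 + Y)
K = 49
s(c) = 2*c**2 (s(c) = c*(2*c) = 2*c**2)
W = -49 (W = -1*49 = -49)
W*s(u(0)) = -98*(8 + 0**2 + 6*0)**2 = -98*(8 + 0 + 0)**2 = -98*8**2 = -98*64 = -49*128 = -6272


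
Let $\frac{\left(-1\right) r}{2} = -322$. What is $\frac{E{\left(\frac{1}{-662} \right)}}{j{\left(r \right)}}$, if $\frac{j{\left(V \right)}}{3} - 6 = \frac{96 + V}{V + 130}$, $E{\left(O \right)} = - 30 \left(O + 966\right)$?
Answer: $- \frac{1237415085}{891052} \approx -1388.7$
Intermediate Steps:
$r = 644$ ($r = \left(-2\right) \left(-322\right) = 644$)
$E{\left(O \right)} = -28980 - 30 O$ ($E{\left(O \right)} = - 30 \left(966 + O\right) = -28980 - 30 O$)
$j{\left(V \right)} = 18 + \frac{3 \left(96 + V\right)}{130 + V}$ ($j{\left(V \right)} = 18 + 3 \frac{96 + V}{V + 130} = 18 + 3 \frac{96 + V}{130 + V} = 18 + \frac{3 \left(96 + V\right)}{130 + V}$)
$\frac{E{\left(\frac{1}{-662} \right)}}{j{\left(r \right)}} = \frac{-28980 - \frac{30}{-662}}{3 \frac{1}{130 + 644} \left(876 + 7 \cdot 644\right)} = \frac{-28980 - - \frac{15}{331}}{3 \cdot \frac{1}{774} \left(876 + 4508\right)} = \frac{-28980 + \frac{15}{331}}{3 \cdot \frac{1}{774} \cdot 5384} = - \frac{9592365}{331 \cdot \frac{2692}{129}} = \left(- \frac{9592365}{331}\right) \frac{129}{2692} = - \frac{1237415085}{891052}$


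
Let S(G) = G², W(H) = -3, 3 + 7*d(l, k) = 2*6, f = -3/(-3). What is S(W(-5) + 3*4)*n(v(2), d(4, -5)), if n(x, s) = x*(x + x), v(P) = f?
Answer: 162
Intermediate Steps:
f = 1 (f = -3*(-⅓) = 1)
d(l, k) = 9/7 (d(l, k) = -3/7 + (2*6)/7 = -3/7 + (⅐)*12 = -3/7 + 12/7 = 9/7)
v(P) = 1
n(x, s) = 2*x² (n(x, s) = x*(2*x) = 2*x²)
S(W(-5) + 3*4)*n(v(2), d(4, -5)) = (-3 + 3*4)²*(2*1²) = (-3 + 12)²*(2*1) = 9²*2 = 81*2 = 162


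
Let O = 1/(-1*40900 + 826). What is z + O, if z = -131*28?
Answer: -146991433/40074 ≈ -3668.0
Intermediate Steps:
z = -3668
O = -1/40074 (O = 1/(-40900 + 826) = 1/(-40074) = -1/40074 ≈ -2.4954e-5)
z + O = -3668 - 1/40074 = -146991433/40074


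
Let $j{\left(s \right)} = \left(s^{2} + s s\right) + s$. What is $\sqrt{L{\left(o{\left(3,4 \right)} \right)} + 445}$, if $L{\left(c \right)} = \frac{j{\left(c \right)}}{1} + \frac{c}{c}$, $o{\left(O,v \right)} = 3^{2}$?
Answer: $\sqrt{617} \approx 24.839$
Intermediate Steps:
$j{\left(s \right)} = s + 2 s^{2}$ ($j{\left(s \right)} = \left(s^{2} + s^{2}\right) + s = 2 s^{2} + s = s + 2 s^{2}$)
$o{\left(O,v \right)} = 9$
$L{\left(c \right)} = 1 + c \left(1 + 2 c\right)$ ($L{\left(c \right)} = \frac{c \left(1 + 2 c\right)}{1} + \frac{c}{c} = c \left(1 + 2 c\right) 1 + 1 = c \left(1 + 2 c\right) + 1 = 1 + c \left(1 + 2 c\right)$)
$\sqrt{L{\left(o{\left(3,4 \right)} \right)} + 445} = \sqrt{\left(1 + 9 \left(1 + 2 \cdot 9\right)\right) + 445} = \sqrt{\left(1 + 9 \left(1 + 18\right)\right) + 445} = \sqrt{\left(1 + 9 \cdot 19\right) + 445} = \sqrt{\left(1 + 171\right) + 445} = \sqrt{172 + 445} = \sqrt{617}$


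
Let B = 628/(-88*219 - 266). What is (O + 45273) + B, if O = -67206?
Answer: -214263791/9769 ≈ -21933.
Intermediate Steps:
B = -314/9769 (B = 628/(-19272 - 266) = 628/(-19538) = 628*(-1/19538) = -314/9769 ≈ -0.032143)
(O + 45273) + B = (-67206 + 45273) - 314/9769 = -21933 - 314/9769 = -214263791/9769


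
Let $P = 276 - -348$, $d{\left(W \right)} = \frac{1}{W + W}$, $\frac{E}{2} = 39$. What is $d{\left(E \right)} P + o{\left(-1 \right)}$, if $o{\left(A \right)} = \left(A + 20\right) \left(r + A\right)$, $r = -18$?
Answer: $-357$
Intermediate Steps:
$E = 78$ ($E = 2 \cdot 39 = 78$)
$d{\left(W \right)} = \frac{1}{2 W}$
$o{\left(A \right)} = \left(-18 + A\right) \left(20 + A\right)$ ($o{\left(A \right)} = \left(A + 20\right) \left(-18 + A\right) = \left(20 + A\right) \left(-18 + A\right) = \left(-18 + A\right) \left(20 + A\right)$)
$P = 624$ ($P = 276 + 348 = 624$)
$d{\left(E \right)} P + o{\left(-1 \right)} = \frac{1}{2 \cdot 78} \cdot 624 + \left(-360 + \left(-1\right)^{2} + 2 \left(-1\right)\right) = \frac{1}{2} \cdot \frac{1}{78} \cdot 624 - 361 = \frac{1}{156} \cdot 624 - 361 = 4 - 361 = -357$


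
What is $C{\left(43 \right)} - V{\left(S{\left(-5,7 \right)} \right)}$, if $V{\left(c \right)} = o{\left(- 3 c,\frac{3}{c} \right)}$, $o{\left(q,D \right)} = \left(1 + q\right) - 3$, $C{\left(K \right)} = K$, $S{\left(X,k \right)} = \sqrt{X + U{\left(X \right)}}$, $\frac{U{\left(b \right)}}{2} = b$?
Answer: $45 + 3 i \sqrt{15} \approx 45.0 + 11.619 i$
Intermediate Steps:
$U{\left(b \right)} = 2 b$
$S{\left(X,k \right)} = \sqrt{3} \sqrt{X}$ ($S{\left(X,k \right)} = \sqrt{X + 2 X} = \sqrt{3 X} = \sqrt{3} \sqrt{X}$)
$o{\left(q,D \right)} = -2 + q$
$V{\left(c \right)} = -2 - 3 c$
$C{\left(43 \right)} - V{\left(S{\left(-5,7 \right)} \right)} = 43 - \left(-2 - 3 \sqrt{3} \sqrt{-5}\right) = 43 - \left(-2 - 3 \sqrt{3} i \sqrt{5}\right) = 43 - \left(-2 - 3 i \sqrt{15}\right) = 43 + \left(2 + 3 i \sqrt{15}\right) = 45 + 3 i \sqrt{15}$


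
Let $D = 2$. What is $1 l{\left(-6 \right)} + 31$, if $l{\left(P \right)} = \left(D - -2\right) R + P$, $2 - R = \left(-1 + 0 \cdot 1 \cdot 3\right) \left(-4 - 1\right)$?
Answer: $13$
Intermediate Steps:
$R = -3$ ($R = 2 - \left(-1 + 0 \cdot 1 \cdot 3\right) \left(-4 - 1\right) = 2 - \left(-1 + 0 \cdot 3\right) \left(-5\right) = 2 - \left(-1 + 0\right) \left(-5\right) = 2 - \left(-1\right) \left(-5\right) = 2 - 5 = -3$)
$l{\left(P \right)} = -12 + P$ ($l{\left(P \right)} = \left(2 - -2\right) \left(-3\right) + P = \left(2 + 2\right) \left(-3\right) + P = 4 \left(-3\right) + P = -12 + P$)
$1 l{\left(-6 \right)} + 31 = 1 \left(-12 - 6\right) + 31 = 1 \left(-18\right) + 31 = -18 + 31 = 13$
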